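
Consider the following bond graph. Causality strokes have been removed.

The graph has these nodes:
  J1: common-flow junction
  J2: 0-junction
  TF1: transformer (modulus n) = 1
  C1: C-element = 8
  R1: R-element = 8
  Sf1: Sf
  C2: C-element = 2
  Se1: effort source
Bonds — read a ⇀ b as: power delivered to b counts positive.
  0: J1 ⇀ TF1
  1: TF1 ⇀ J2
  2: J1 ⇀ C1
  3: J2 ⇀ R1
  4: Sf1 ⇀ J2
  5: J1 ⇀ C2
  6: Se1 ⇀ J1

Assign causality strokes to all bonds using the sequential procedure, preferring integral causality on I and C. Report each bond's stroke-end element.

β4 →Sf1  (Sf1 (Sf) sets flow on bond)
β6 →J1  (source Se1 imposes e)
β2 →J1  (C1 integral (e out))
β5 →J1  (C2 outputs effort q/C2)
β0 →TF1  (J1: last free bond brings flow in)
β1 →J2  (through TF1, causality passes straight; one stroke at TF1)
β3 →R1  (J2: bond 1 brought effort, rest push out)

#0 stroke→TF1
#1 stroke→J2
#2 stroke→J1
#3 stroke→R1
#4 stroke→Sf1
#5 stroke→J1
#6 stroke→J1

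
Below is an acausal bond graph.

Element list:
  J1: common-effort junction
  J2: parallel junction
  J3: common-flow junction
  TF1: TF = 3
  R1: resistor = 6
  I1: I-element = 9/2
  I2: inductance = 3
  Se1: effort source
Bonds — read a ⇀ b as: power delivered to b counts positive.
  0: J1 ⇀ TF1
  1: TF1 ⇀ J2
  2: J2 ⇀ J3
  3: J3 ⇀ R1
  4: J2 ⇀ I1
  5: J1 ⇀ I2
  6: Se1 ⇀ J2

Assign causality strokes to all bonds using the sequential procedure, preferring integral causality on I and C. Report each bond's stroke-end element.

#0 |J1
#1 |TF1
#2 |J3
#3 |R1
#4 |I1
#5 |I2
#6 |J2

β6 stroke at J2  (Se1 fixes effort; stroke away)
β1 stroke at TF1  (common-e at J2 fixed by 6)
β2 stroke at J3  (J2: bond 6 brought effort, rest push out)
β4 stroke at I1  (0-jn J2 has e-setter on 6)
β3 stroke at R1  (J3: last free bond brings flow in)
β0 stroke at J1  (through TF1, causality passes straight; one stroke at TF1)
β5 stroke at I2  (J1 effort already set via bond 0)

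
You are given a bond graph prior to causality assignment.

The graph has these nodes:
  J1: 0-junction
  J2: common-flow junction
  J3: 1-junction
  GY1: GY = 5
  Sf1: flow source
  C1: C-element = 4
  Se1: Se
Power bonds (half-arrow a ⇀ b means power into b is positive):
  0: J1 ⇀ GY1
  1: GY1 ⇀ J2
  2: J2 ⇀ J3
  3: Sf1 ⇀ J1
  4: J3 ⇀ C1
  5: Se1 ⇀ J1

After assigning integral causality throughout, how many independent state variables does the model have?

b3 |Sf1  (Sf1: flow source, stroke at near end)
b5 |J1  (Se1: effort source, stroke at far end)
b0 |GY1  (J1: bond 5 brought effort, rest push out)
b1 |GY1  (through GY1, causality inverts; strokes same side of GY1)
b2 |J2  (1-jn J2 has f-setter on 1)
b4 |J3  (1-jn J3 has f-setter on 2)

1  (C1 all integral)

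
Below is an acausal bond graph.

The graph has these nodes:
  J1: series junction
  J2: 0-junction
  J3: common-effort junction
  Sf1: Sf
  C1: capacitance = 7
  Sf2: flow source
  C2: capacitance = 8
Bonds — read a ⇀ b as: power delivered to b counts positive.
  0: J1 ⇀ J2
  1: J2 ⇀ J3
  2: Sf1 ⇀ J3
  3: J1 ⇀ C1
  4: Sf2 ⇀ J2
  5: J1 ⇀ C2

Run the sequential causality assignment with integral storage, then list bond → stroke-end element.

b2 |Sf1  (source Sf1 imposes f)
b4 |Sf2  (Sf2 fixes flow; stroke at Sf2)
b1 |J3  (closing 0-jn rule on J3)
b0 |J2  (J2: last free bond brings effort in)
b3 |J1  (1-jn J1 has f-setter on 0)
b5 |J1  (common-f at J1 fixed by 0)

bond 0 stroke at J2
bond 1 stroke at J3
bond 2 stroke at Sf1
bond 3 stroke at J1
bond 4 stroke at Sf2
bond 5 stroke at J1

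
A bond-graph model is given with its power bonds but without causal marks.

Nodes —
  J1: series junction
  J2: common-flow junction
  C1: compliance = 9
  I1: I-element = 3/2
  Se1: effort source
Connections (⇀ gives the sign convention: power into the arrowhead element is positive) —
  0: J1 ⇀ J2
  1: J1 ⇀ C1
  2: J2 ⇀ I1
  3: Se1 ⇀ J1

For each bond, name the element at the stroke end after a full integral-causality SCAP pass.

b3 →J1  (Se1 (Se) sets effort on bond)
b1 →J1  (prefer integral on C1)
b0 →J2  (closing 1-jn rule on J1)
b2 →I1  (J2 needs exactly one f-in)

b0 stroke at J2
b1 stroke at J1
b2 stroke at I1
b3 stroke at J1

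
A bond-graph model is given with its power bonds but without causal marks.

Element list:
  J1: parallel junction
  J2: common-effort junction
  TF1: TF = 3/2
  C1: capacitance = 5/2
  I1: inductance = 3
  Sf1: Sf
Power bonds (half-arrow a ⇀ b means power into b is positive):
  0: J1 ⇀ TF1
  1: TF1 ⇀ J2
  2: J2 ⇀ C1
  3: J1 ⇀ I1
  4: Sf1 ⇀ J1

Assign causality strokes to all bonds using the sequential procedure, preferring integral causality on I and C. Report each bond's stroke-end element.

#0 stroke at J1
#1 stroke at TF1
#2 stroke at J2
#3 stroke at I1
#4 stroke at Sf1

bond 4 stroke→Sf1  (Sf1: flow source, stroke at near end)
bond 2 stroke→J2  (prefer integral on C1)
bond 1 stroke→TF1  (J2: bond 2 brought effort, rest push out)
bond 0 stroke→J1  (through TF1, causality passes straight; one stroke at TF1)
bond 3 stroke→I1  (common-e at J1 fixed by 0)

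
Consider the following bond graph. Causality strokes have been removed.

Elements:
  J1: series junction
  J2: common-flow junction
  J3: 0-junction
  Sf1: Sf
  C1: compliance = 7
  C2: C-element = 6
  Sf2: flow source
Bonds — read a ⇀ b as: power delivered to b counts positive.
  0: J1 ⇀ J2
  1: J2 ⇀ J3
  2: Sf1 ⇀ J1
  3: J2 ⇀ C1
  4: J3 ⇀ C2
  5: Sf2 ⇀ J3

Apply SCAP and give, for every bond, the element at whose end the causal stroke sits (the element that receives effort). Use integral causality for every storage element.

b0 →J1
b1 →J2
b2 →Sf1
b3 →J2
b4 →J3
b5 →Sf2

#2 stroke→Sf1  (source Sf1 imposes f)
#5 stroke→Sf2  (source Sf2 imposes f)
#0 stroke→J1  (1-jn J1 has f-setter on 2)
#1 stroke→J2  (J2 flow already set via bond 0)
#3 stroke→J2  (J2: bond 0 brought flow, rest push out)
#4 stroke→J3  (J3 needs exactly one e-in)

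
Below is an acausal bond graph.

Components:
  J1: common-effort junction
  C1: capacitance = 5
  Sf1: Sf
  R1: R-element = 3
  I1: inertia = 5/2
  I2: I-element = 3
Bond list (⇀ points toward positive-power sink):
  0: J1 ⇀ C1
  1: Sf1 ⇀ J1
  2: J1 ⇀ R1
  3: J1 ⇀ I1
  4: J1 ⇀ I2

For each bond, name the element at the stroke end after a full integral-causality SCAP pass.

bond 1 stroke at Sf1  (Sf1 fixes flow; stroke at Sf1)
bond 0 stroke at J1  (prefer integral on C1)
bond 2 stroke at R1  (common-e at J1 fixed by 0)
bond 3 stroke at I1  (0-jn J1 has e-setter on 0)
bond 4 stroke at I2  (0-jn J1 has e-setter on 0)

#0 stroke at J1
#1 stroke at Sf1
#2 stroke at R1
#3 stroke at I1
#4 stroke at I2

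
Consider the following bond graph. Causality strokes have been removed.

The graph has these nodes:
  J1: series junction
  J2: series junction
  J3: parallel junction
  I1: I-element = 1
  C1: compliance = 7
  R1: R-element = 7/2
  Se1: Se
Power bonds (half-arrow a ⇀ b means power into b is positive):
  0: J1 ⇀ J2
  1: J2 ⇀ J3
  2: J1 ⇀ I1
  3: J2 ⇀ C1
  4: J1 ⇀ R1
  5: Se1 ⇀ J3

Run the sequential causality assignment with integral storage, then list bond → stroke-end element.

bond 5 stroke→J3  (Se1 (Se) sets effort on bond)
bond 1 stroke→J2  (common-e at J3 fixed by 5)
bond 2 stroke→I1  (prefer integral on I1)
bond 0 stroke→J1  (1-jn J1 has f-setter on 2)
bond 4 stroke→J1  (J1: bond 2 brought flow, rest push out)
bond 3 stroke→J2  (J2 flow already set via bond 0)

b0 stroke→J1
b1 stroke→J2
b2 stroke→I1
b3 stroke→J2
b4 stroke→J1
b5 stroke→J3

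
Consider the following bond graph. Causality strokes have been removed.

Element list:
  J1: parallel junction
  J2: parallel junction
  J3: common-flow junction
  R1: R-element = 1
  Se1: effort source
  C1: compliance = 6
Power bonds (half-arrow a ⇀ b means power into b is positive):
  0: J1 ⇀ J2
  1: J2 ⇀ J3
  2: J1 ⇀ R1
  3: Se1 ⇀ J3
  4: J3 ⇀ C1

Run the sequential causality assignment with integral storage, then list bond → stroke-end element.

#3 →J3  (Se1 (Se) sets effort on bond)
#4 →J3  (prefer integral on C1)
#1 →J2  (only one flow-in slot at J3)
#0 →J1  (0-jn J2 has e-setter on 1)
#2 →R1  (J1: bond 0 brought effort, rest push out)

β0 |J1
β1 |J2
β2 |R1
β3 |J3
β4 |J3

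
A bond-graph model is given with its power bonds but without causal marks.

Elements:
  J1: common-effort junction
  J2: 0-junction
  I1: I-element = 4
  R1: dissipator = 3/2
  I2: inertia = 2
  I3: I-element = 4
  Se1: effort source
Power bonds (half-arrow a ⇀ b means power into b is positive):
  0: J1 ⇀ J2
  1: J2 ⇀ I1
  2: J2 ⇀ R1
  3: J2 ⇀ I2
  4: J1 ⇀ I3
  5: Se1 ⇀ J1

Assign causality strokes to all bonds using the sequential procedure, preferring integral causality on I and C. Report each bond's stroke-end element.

b0 stroke→J2
b1 stroke→I1
b2 stroke→R1
b3 stroke→I2
b4 stroke→I3
b5 stroke→J1

#5 stroke at J1  (Se1: effort source, stroke at far end)
#0 stroke at J2  (0-jn J1 has e-setter on 5)
#4 stroke at I3  (J1 effort already set via bond 5)
#1 stroke at I1  (common-e at J2 fixed by 0)
#2 stroke at R1  (J2: bond 0 brought effort, rest push out)
#3 stroke at I2  (common-e at J2 fixed by 0)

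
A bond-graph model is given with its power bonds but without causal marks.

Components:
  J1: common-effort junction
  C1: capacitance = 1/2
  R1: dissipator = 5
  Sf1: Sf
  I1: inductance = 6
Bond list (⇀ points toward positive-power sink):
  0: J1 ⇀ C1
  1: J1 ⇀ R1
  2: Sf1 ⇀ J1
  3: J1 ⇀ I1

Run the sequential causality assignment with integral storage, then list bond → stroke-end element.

b2 |Sf1  (source Sf1 imposes f)
b0 |J1  (C1: C, integral causality)
b1 |R1  (common-e at J1 fixed by 0)
b3 |I1  (J1: bond 0 brought effort, rest push out)

b0 stroke at J1
b1 stroke at R1
b2 stroke at Sf1
b3 stroke at I1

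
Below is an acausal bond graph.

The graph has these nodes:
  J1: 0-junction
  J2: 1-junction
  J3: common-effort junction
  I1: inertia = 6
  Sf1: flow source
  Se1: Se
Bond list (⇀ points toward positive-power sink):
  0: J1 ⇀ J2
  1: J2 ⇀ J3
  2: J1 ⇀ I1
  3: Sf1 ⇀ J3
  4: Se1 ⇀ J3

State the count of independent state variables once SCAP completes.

#3 →Sf1  (Sf1 (Sf) sets flow on bond)
#4 →J3  (source Se1 imposes e)
#1 →J2  (J3: bond 4 brought effort, rest push out)
#0 →J1  (J2: last free bond brings flow in)
#2 →I1  (common-e at J1 fixed by 0)

1  (I1 all integral)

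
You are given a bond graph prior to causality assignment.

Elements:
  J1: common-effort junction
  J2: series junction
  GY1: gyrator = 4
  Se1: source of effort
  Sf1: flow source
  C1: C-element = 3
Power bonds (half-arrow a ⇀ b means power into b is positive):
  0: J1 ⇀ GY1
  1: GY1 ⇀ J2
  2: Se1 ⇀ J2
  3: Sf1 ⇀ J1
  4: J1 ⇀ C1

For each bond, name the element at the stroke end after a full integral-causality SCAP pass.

β0 stroke at GY1
β1 stroke at GY1
β2 stroke at J2
β3 stroke at Sf1
β4 stroke at J1

bond 2 stroke at J2  (Se1 fixes effort; stroke away)
bond 3 stroke at Sf1  (Sf1 fixes flow; stroke at Sf1)
bond 1 stroke at GY1  (J2: last free bond brings flow in)
bond 0 stroke at GY1  (GY1 both-in/both-out from 1)
bond 4 stroke at J1  (J1 needs exactly one e-in)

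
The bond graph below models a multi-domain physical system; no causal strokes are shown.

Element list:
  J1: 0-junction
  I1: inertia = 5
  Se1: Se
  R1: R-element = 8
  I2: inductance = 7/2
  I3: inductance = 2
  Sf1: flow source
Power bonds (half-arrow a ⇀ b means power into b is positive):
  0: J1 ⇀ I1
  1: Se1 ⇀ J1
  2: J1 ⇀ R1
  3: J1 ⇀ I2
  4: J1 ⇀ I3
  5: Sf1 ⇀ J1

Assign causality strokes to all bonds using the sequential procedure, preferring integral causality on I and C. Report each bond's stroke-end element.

#0 stroke at I1
#1 stroke at J1
#2 stroke at R1
#3 stroke at I2
#4 stroke at I3
#5 stroke at Sf1

#1 →J1  (source Se1 imposes e)
#5 →Sf1  (Sf1: flow source, stroke at near end)
#0 →I1  (common-e at J1 fixed by 1)
#2 →R1  (common-e at J1 fixed by 1)
#3 →I2  (common-e at J1 fixed by 1)
#4 →I3  (0-jn J1 has e-setter on 1)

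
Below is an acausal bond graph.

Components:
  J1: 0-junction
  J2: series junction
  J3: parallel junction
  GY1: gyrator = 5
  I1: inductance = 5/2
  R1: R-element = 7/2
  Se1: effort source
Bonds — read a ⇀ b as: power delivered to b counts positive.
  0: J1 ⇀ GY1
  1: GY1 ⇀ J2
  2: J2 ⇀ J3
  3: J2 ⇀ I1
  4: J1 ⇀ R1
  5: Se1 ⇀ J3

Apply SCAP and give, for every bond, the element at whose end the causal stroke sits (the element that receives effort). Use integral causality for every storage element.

#0 →J1
#1 →J2
#2 →J2
#3 →I1
#4 →R1
#5 →J3

β5 →J3  (Se1: effort source, stroke at far end)
β2 →J2  (common-e at J3 fixed by 5)
β3 →I1  (I1: I, integral causality)
β1 →J2  (1-jn J2 has f-setter on 3)
β0 →J1  (GY1 both-in/both-out from 1)
β4 →R1  (common-e at J1 fixed by 0)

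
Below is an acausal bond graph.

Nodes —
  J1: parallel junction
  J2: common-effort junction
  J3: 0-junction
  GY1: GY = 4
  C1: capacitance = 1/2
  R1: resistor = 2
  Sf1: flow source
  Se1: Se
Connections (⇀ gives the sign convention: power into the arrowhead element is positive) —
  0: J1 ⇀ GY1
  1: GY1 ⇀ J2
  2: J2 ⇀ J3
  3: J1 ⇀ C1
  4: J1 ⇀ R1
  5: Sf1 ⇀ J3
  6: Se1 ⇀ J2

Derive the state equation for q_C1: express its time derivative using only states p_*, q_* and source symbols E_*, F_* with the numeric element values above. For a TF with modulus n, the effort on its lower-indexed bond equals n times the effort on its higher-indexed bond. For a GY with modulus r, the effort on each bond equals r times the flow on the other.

β5 stroke→Sf1  (source Sf1 imposes f)
β6 stroke→J2  (Se1: effort source, stroke at far end)
β1 stroke→GY1  (J2 effort already set via bond 6)
β2 stroke→J3  (J2: bond 6 brought effort, rest push out)
β0 stroke→GY1  (GY1 both-in/both-out from 1)
β3 stroke→J1  (C1 outputs effort q/C1)
β4 stroke→R1  (common-e at J1 fixed by 3)

dq_C1/dt = -E_Se1/4 - q_C1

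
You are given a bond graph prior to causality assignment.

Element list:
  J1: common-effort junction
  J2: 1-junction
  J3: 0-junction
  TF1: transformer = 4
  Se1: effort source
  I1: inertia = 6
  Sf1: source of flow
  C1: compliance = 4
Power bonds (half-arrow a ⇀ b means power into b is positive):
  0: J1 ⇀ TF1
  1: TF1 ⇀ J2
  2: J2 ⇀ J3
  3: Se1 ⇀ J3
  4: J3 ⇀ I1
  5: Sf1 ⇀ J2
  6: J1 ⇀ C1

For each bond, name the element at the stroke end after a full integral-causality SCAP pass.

#3 stroke→J3  (source Se1 imposes e)
#5 stroke→Sf1  (Sf1 (Sf) sets flow on bond)
#1 stroke→J2  (common-f at J2 fixed by 5)
#2 stroke→J2  (common-f at J2 fixed by 5)
#4 stroke→I1  (J3: bond 3 brought effort, rest push out)
#0 stroke→TF1  (TF1: transformer flips bond 1)
#6 stroke→J1  (closing 0-jn rule on J1)

#0 stroke→TF1
#1 stroke→J2
#2 stroke→J2
#3 stroke→J3
#4 stroke→I1
#5 stroke→Sf1
#6 stroke→J1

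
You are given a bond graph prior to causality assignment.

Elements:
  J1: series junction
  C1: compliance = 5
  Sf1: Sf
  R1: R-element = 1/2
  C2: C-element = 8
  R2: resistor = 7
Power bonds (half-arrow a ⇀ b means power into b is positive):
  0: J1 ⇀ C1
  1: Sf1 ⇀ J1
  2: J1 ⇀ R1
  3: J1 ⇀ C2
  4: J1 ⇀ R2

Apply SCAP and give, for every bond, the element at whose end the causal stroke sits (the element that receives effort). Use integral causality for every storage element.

b0 |J1
b1 |Sf1
b2 |J1
b3 |J1
b4 |J1

#1 |Sf1  (Sf1 fixes flow; stroke at Sf1)
#0 |J1  (J1: bond 1 brought flow, rest push out)
#2 |J1  (1-jn J1 has f-setter on 1)
#3 |J1  (common-f at J1 fixed by 1)
#4 |J1  (1-jn J1 has f-setter on 1)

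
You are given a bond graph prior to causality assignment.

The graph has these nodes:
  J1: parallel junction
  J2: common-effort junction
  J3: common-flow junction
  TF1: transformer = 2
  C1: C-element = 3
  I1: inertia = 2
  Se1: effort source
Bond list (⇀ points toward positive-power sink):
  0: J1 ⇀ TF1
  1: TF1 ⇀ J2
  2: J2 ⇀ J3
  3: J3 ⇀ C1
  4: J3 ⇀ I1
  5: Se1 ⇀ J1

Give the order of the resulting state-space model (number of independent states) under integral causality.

2  (C1, I1 all integral)

bond 5 stroke→J1  (Se1 fixes effort; stroke away)
bond 0 stroke→TF1  (common-e at J1 fixed by 5)
bond 1 stroke→J2  (TF1: transformer flips bond 0)
bond 2 stroke→J3  (J2: bond 1 brought effort, rest push out)
bond 3 stroke→J3  (C1 outputs effort q/C1)
bond 4 stroke→I1  (closing 1-jn rule on J3)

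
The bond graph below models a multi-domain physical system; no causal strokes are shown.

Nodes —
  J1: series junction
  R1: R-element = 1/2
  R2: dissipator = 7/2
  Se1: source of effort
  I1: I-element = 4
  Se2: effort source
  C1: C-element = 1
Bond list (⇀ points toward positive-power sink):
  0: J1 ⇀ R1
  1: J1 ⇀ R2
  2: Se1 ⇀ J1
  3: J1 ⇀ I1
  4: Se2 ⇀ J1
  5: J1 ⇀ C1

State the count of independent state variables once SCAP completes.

β2 |J1  (Se1 (Se) sets effort on bond)
β4 |J1  (Se2 fixes effort; stroke away)
β3 |I1  (I1 integral (f out))
β0 |J1  (J1 flow already set via bond 3)
β1 |J1  (J1 flow already set via bond 3)
β5 |J1  (J1 flow already set via bond 3)

2  (C1, I1 all integral)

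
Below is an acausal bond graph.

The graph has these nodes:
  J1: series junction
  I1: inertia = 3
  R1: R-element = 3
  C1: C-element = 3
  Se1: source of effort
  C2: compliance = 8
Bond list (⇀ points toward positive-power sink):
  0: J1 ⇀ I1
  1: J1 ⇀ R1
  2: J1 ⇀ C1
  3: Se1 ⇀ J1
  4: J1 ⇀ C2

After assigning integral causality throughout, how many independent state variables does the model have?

3  (C1, C2, I1 all integral)

bond 3 stroke at J1  (source Se1 imposes e)
bond 0 stroke at I1  (I1: I, integral causality)
bond 1 stroke at J1  (common-f at J1 fixed by 0)
bond 2 stroke at J1  (J1 flow already set via bond 0)
bond 4 stroke at J1  (J1 flow already set via bond 0)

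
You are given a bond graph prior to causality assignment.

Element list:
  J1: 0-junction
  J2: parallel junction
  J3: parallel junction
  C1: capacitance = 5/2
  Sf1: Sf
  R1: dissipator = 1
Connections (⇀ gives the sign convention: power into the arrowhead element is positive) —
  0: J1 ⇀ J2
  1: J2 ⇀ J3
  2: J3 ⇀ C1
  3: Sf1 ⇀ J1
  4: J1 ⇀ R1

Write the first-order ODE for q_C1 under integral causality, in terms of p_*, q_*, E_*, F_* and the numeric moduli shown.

#3 stroke→Sf1  (Sf1: flow source, stroke at near end)
#2 stroke→J3  (C1 integral (e out))
#1 stroke→J2  (J3 effort already set via bond 2)
#0 stroke→J1  (common-e at J2 fixed by 1)
#4 stroke→R1  (common-e at J1 fixed by 0)

dq_C1/dt = F_Sf1 - 2*q_C1/5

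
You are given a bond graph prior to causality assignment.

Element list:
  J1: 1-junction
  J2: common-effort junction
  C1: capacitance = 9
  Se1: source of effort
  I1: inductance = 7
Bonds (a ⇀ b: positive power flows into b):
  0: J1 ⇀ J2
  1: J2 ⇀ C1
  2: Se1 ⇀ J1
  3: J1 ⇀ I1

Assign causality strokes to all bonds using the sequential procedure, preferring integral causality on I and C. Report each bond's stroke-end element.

#0 |J1
#1 |J2
#2 |J1
#3 |I1

bond 2 →J1  (source Se1 imposes e)
bond 1 →J2  (C1: C, integral causality)
bond 0 →J1  (J2: bond 1 brought effort, rest push out)
bond 3 →I1  (closing 1-jn rule on J1)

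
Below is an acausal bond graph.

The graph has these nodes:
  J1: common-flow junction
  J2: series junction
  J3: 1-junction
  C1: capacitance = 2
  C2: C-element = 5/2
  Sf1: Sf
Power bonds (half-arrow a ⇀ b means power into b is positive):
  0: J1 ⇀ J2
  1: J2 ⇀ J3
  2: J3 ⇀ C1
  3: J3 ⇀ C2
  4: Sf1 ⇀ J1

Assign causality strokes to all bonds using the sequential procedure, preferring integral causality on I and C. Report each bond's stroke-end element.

β4 →Sf1  (source Sf1 imposes f)
β0 →J1  (common-f at J1 fixed by 4)
β1 →J2  (J2 flow already set via bond 0)
β2 →J3  (J3: bond 1 brought flow, rest push out)
β3 →J3  (J3 flow already set via bond 1)

#0 |J1
#1 |J2
#2 |J3
#3 |J3
#4 |Sf1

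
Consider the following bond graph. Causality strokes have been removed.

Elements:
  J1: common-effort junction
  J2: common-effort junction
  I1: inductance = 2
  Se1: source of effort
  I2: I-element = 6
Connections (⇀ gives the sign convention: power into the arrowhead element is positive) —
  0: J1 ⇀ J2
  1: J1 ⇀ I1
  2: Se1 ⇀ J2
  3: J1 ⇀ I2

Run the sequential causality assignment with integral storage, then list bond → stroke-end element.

#2 stroke→J2  (Se1: effort source, stroke at far end)
#0 stroke→J1  (J2 effort already set via bond 2)
#1 stroke→I1  (J1: bond 0 brought effort, rest push out)
#3 stroke→I2  (common-e at J1 fixed by 0)

#0 →J1
#1 →I1
#2 →J2
#3 →I2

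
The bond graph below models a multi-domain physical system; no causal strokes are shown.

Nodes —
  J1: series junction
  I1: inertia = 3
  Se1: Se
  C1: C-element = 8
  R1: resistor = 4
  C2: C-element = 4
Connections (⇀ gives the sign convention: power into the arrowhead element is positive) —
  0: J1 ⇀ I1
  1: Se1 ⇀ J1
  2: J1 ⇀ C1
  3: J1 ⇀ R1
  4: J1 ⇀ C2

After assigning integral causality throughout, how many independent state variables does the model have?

b1 stroke→J1  (source Se1 imposes e)
b0 stroke→I1  (prefer integral on I1)
b2 stroke→J1  (common-f at J1 fixed by 0)
b3 stroke→J1  (1-jn J1 has f-setter on 0)
b4 stroke→J1  (J1 flow already set via bond 0)

3  (C1, C2, I1 all integral)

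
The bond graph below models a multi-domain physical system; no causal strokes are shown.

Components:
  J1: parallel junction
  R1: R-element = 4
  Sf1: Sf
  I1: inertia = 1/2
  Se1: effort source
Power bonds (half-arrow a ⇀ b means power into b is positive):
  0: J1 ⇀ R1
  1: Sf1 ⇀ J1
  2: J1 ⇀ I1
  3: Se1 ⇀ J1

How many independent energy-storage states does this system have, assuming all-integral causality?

1  (I1 all integral)

#1 stroke→Sf1  (source Sf1 imposes f)
#3 stroke→J1  (Se1 fixes effort; stroke away)
#0 stroke→R1  (J1 effort already set via bond 3)
#2 stroke→I1  (0-jn J1 has e-setter on 3)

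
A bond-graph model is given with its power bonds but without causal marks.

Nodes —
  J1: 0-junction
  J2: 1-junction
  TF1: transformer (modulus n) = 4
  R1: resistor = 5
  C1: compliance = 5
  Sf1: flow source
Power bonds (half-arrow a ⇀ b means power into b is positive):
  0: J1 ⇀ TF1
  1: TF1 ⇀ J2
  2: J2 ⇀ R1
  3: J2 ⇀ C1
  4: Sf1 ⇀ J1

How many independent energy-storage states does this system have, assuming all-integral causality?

1  (C1 all integral)

#4 stroke at Sf1  (source Sf1 imposes f)
#0 stroke at J1  (J1: last free bond brings effort in)
#1 stroke at TF1  (TF TF1: opposite of bond 0)
#2 stroke at J2  (1-jn J2 has f-setter on 1)
#3 stroke at J2  (J2: bond 1 brought flow, rest push out)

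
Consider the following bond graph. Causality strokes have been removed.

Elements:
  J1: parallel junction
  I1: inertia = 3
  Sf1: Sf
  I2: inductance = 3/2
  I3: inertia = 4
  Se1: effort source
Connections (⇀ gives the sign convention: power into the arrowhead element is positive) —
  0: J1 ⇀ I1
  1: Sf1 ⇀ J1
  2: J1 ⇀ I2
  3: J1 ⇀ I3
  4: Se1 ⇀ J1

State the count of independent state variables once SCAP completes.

3  (I1, I2, I3 all integral)

β1 |Sf1  (Sf1: flow source, stroke at near end)
β4 |J1  (source Se1 imposes e)
β0 |I1  (common-e at J1 fixed by 4)
β2 |I2  (J1: bond 4 brought effort, rest push out)
β3 |I3  (J1 effort already set via bond 4)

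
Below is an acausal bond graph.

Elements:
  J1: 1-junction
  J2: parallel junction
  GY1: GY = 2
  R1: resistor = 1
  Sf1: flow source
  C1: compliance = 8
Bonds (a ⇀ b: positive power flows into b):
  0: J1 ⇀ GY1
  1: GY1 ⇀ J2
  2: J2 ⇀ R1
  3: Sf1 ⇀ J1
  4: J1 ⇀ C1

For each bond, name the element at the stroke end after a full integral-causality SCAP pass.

#3 →Sf1  (source Sf1 imposes f)
#0 →J1  (1-jn J1 has f-setter on 3)
#4 →J1  (J1 flow already set via bond 3)
#1 →J2  (GY1 both-in/both-out from 0)
#2 →R1  (J2: bond 1 brought effort, rest push out)

bond 0 →J1
bond 1 →J2
bond 2 →R1
bond 3 →Sf1
bond 4 →J1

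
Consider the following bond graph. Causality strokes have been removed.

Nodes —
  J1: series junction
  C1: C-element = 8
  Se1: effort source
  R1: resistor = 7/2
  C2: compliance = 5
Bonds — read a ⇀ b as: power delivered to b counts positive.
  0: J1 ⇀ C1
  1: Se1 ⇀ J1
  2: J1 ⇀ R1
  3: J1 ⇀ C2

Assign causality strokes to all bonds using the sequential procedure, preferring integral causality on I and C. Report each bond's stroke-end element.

bond 0 stroke at J1
bond 1 stroke at J1
bond 2 stroke at R1
bond 3 stroke at J1

β1 →J1  (Se1: effort source, stroke at far end)
β0 →J1  (C1 outputs effort q/C1)
β3 →J1  (C2 outputs effort q/C2)
β2 →R1  (J1 needs exactly one f-in)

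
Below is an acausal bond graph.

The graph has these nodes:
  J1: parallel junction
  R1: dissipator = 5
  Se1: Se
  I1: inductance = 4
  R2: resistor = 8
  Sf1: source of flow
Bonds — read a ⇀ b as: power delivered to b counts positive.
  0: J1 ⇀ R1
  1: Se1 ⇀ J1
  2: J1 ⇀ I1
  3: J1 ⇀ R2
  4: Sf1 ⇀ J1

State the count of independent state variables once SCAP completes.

bond 1 →J1  (source Se1 imposes e)
bond 4 →Sf1  (Sf1 (Sf) sets flow on bond)
bond 0 →R1  (J1 effort already set via bond 1)
bond 2 →I1  (common-e at J1 fixed by 1)
bond 3 →R2  (common-e at J1 fixed by 1)

1  (I1 all integral)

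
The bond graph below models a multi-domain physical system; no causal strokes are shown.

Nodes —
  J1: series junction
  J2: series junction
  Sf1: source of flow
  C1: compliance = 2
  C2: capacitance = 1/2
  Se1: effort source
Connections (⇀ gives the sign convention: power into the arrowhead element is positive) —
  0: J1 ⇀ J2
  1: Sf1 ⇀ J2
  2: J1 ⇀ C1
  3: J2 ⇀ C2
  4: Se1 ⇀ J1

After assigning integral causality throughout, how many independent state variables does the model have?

2  (C1, C2 all integral)

#1 →Sf1  (source Sf1 imposes f)
#4 →J1  (Se1: effort source, stroke at far end)
#0 →J2  (J2: bond 1 brought flow, rest push out)
#3 →J2  (J2 flow already set via bond 1)
#2 →J1  (J1: bond 0 brought flow, rest push out)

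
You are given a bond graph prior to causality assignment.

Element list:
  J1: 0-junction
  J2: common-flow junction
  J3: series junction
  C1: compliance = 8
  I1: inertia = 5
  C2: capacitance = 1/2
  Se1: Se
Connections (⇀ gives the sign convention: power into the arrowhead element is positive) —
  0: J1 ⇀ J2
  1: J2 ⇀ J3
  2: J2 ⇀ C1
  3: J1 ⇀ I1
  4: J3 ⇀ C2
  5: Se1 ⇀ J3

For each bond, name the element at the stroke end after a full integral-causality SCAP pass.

#5 |J3  (Se1 fixes effort; stroke away)
#2 |J2  (C1 integral (e out))
#3 |I1  (I1 outputs flow p/I1)
#0 |J1  (J1: last free bond brings effort in)
#1 |J2  (1-jn J2 has f-setter on 0)
#4 |J3  (J3: bond 1 brought flow, rest push out)

β0 →J1
β1 →J2
β2 →J2
β3 →I1
β4 →J3
β5 →J3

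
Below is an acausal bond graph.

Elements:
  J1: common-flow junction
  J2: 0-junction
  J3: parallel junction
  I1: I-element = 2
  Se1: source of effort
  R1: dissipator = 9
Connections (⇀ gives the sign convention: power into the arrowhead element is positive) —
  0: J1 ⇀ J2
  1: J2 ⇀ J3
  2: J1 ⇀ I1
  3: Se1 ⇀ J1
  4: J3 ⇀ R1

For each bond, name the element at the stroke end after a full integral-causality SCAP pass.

bond 0 |J1
bond 1 |J2
bond 2 |I1
bond 3 |J1
bond 4 |J3

β3 stroke→J1  (source Se1 imposes e)
β2 stroke→I1  (I1 outputs flow p/I1)
β0 stroke→J1  (common-f at J1 fixed by 2)
β1 stroke→J2  (J2 needs exactly one e-in)
β4 stroke→J3  (closing 0-jn rule on J3)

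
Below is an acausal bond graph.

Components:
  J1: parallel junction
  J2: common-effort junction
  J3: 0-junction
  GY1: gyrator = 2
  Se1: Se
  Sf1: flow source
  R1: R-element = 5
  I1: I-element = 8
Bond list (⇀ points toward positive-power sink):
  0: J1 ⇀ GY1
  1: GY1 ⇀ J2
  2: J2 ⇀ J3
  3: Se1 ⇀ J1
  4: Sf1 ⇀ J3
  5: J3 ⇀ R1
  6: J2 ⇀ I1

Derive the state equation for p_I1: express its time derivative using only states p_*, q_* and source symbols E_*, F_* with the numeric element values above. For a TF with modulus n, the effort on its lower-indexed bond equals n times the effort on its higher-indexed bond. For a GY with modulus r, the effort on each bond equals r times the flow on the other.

β3 |J1  (source Se1 imposes e)
β4 |Sf1  (source Sf1 imposes f)
β0 |GY1  (0-jn J1 has e-setter on 3)
β1 |GY1  (GY1 both-in/both-out from 0)
β6 |I1  (I1 outputs flow p/I1)
β2 |J2  (J2: last free bond brings effort in)
β5 |J3  (J3: last free bond brings effort in)

dp_I1/dt = 5*E_Se1/2 + 5*F_Sf1 - 5*p_I1/8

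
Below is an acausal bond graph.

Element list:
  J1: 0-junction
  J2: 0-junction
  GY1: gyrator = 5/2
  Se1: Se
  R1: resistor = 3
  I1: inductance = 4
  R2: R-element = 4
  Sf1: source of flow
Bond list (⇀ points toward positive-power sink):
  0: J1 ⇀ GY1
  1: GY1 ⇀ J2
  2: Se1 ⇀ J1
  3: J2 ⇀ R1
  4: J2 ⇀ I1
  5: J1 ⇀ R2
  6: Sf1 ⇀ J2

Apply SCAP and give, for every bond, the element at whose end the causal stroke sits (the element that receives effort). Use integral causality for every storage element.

bond 2 |J1  (source Se1 imposes e)
bond 6 |Sf1  (Sf1: flow source, stroke at near end)
bond 0 |GY1  (J1: bond 2 brought effort, rest push out)
bond 5 |R2  (common-e at J1 fixed by 2)
bond 1 |GY1  (GY GY1: same side as bond 0)
bond 4 |I1  (I1 outputs flow p/I1)
bond 3 |J2  (only one effort-in slot at J2)

β0 stroke→GY1
β1 stroke→GY1
β2 stroke→J1
β3 stroke→J2
β4 stroke→I1
β5 stroke→R2
β6 stroke→Sf1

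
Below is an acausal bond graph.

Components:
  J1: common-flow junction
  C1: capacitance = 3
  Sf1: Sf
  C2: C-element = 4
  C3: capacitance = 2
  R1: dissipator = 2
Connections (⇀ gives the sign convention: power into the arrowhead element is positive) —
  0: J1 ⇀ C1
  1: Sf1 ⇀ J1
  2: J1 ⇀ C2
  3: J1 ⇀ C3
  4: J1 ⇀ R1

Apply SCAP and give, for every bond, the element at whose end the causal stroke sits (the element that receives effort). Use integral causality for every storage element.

b1 →Sf1  (source Sf1 imposes f)
b0 →J1  (J1 flow already set via bond 1)
b2 →J1  (1-jn J1 has f-setter on 1)
b3 →J1  (common-f at J1 fixed by 1)
b4 →J1  (J1 flow already set via bond 1)

#0 →J1
#1 →Sf1
#2 →J1
#3 →J1
#4 →J1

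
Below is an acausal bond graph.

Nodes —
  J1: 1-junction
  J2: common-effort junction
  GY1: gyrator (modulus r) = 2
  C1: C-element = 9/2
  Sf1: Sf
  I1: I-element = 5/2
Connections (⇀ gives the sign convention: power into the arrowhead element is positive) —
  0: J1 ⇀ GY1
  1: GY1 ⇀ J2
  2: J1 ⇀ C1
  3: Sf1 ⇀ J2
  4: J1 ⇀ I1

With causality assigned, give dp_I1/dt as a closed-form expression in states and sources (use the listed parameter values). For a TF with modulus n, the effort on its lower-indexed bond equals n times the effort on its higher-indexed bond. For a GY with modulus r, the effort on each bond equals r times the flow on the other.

dp_I1/dt = 2*F_Sf1 - 2*q_C1/9

bond 3 |Sf1  (Sf1 (Sf) sets flow on bond)
bond 1 |J2  (J2: last free bond brings effort in)
bond 0 |J1  (GY1: gyrator matches bond 1)
bond 2 |J1  (C1 outputs effort q/C1)
bond 4 |I1  (J1: last free bond brings flow in)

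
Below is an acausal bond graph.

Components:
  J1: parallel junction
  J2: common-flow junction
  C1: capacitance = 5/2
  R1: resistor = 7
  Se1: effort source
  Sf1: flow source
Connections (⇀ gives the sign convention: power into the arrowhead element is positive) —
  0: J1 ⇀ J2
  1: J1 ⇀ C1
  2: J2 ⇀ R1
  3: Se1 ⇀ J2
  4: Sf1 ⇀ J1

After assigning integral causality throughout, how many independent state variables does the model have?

1  (C1 all integral)

β3 stroke at J2  (source Se1 imposes e)
β4 stroke at Sf1  (Sf1: flow source, stroke at near end)
β1 stroke at J1  (C1: C, integral causality)
β0 stroke at J2  (J1 effort already set via bond 1)
β2 stroke at R1  (J2 needs exactly one f-in)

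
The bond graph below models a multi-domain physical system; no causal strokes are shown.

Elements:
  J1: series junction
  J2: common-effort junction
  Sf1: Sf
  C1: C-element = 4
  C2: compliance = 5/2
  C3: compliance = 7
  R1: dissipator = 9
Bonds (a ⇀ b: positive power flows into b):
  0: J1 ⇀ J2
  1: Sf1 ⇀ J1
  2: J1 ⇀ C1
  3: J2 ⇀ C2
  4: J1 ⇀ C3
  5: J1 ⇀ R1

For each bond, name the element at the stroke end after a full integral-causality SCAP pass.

#0 stroke at J1
#1 stroke at Sf1
#2 stroke at J1
#3 stroke at J2
#4 stroke at J1
#5 stroke at J1

#1 |Sf1  (source Sf1 imposes f)
#0 |J1  (common-f at J1 fixed by 1)
#2 |J1  (J1: bond 1 brought flow, rest push out)
#4 |J1  (1-jn J1 has f-setter on 1)
#5 |J1  (1-jn J1 has f-setter on 1)
#3 |J2  (J2 needs exactly one e-in)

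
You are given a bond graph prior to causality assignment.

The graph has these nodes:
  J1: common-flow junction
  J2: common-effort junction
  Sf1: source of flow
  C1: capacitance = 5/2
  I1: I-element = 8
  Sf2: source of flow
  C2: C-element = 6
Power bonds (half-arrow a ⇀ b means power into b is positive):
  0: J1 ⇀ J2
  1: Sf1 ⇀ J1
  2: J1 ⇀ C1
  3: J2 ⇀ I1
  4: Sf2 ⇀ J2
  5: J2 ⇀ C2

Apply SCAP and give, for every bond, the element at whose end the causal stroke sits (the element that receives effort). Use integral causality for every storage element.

#0 stroke at J1
#1 stroke at Sf1
#2 stroke at J1
#3 stroke at I1
#4 stroke at Sf2
#5 stroke at J2

#1 →Sf1  (Sf1: flow source, stroke at near end)
#4 →Sf2  (source Sf2 imposes f)
#0 →J1  (J1: bond 1 brought flow, rest push out)
#2 →J1  (common-f at J1 fixed by 1)
#3 →I1  (I1: I, integral causality)
#5 →J2  (J2: last free bond brings effort in)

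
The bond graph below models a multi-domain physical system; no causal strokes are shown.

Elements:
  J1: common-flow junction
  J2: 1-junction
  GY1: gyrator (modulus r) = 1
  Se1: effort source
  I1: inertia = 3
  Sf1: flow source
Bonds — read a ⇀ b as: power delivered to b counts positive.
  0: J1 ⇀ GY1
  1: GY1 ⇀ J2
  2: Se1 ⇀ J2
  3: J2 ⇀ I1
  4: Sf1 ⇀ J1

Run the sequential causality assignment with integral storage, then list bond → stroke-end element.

β2 →J2  (source Se1 imposes e)
β4 →Sf1  (Sf1 (Sf) sets flow on bond)
β0 →J1  (J1 flow already set via bond 4)
β1 →J2  (GY GY1: same side as bond 0)
β3 →I1  (closing 1-jn rule on J2)

#0 →J1
#1 →J2
#2 →J2
#3 →I1
#4 →Sf1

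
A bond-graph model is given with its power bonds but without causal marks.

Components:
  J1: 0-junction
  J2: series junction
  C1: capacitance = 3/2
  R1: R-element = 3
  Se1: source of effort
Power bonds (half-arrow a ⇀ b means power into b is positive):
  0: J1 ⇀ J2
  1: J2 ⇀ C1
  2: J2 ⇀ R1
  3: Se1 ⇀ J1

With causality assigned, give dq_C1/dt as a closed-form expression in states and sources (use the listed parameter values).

dq_C1/dt = E_Se1/3 - 2*q_C1/9

b3 |J1  (source Se1 imposes e)
b0 |J2  (0-jn J1 has e-setter on 3)
b1 |J2  (C1 integral (e out))
b2 |R1  (closing 1-jn rule on J2)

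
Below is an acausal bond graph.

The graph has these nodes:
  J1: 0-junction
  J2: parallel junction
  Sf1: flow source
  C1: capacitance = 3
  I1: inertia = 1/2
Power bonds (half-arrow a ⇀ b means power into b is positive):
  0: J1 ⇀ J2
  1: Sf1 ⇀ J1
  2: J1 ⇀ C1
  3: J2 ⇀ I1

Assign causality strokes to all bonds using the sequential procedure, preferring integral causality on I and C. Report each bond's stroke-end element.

β1 stroke→Sf1  (source Sf1 imposes f)
β2 stroke→J1  (prefer integral on C1)
β0 stroke→J2  (J1 effort already set via bond 2)
β3 stroke→I1  (common-e at J2 fixed by 0)

bond 0 |J2
bond 1 |Sf1
bond 2 |J1
bond 3 |I1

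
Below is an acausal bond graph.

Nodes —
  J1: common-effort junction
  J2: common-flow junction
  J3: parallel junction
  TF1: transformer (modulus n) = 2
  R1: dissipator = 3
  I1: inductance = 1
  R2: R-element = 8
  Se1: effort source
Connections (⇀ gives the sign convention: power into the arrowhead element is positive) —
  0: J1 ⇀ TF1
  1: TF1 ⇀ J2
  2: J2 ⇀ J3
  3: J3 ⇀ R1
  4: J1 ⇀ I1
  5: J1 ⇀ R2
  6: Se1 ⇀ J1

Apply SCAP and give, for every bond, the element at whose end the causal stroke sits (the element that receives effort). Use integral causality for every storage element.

b6 |J1  (Se1 (Se) sets effort on bond)
b0 |TF1  (0-jn J1 has e-setter on 6)
b4 |I1  (0-jn J1 has e-setter on 6)
b5 |R2  (J1 effort already set via bond 6)
b1 |J2  (TF TF1: opposite of bond 0)
b2 |J3  (J2 needs exactly one f-in)
b3 |R1  (J3 effort already set via bond 2)

β0 stroke→TF1
β1 stroke→J2
β2 stroke→J3
β3 stroke→R1
β4 stroke→I1
β5 stroke→R2
β6 stroke→J1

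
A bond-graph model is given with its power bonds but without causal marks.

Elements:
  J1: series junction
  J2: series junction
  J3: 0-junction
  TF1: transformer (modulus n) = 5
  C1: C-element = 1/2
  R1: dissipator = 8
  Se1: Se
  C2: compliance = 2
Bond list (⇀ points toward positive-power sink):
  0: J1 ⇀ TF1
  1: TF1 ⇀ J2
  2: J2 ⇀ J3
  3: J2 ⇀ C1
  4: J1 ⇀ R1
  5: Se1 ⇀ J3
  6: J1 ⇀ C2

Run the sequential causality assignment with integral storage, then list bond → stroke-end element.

β5 stroke→J3  (Se1: effort source, stroke at far end)
β2 stroke→J2  (J3: bond 5 brought effort, rest push out)
β3 stroke→J2  (C1 outputs effort q/C1)
β1 stroke→TF1  (only one flow-in slot at J2)
β0 stroke→J1  (TF1: transformer flips bond 1)
β6 stroke→J1  (C2: C, integral causality)
β4 stroke→R1  (closing 1-jn rule on J1)

b0 stroke→J1
b1 stroke→TF1
b2 stroke→J2
b3 stroke→J2
b4 stroke→R1
b5 stroke→J3
b6 stroke→J1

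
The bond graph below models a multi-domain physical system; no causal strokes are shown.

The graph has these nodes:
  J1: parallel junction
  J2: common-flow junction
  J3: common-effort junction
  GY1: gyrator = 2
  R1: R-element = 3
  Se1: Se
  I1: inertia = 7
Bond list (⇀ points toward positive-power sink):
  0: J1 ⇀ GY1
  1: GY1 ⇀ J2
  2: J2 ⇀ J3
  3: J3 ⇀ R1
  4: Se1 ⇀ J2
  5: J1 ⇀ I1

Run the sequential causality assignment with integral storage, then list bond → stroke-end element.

#4 →J2  (Se1 (Se) sets effort on bond)
#5 →I1  (I1: I, integral causality)
#0 →J1  (closing 0-jn rule on J1)
#1 →J2  (GY1 both-in/both-out from 0)
#2 →J3  (J2 needs exactly one f-in)
#3 →R1  (J3 effort already set via bond 2)

β0 stroke at J1
β1 stroke at J2
β2 stroke at J3
β3 stroke at R1
β4 stroke at J2
β5 stroke at I1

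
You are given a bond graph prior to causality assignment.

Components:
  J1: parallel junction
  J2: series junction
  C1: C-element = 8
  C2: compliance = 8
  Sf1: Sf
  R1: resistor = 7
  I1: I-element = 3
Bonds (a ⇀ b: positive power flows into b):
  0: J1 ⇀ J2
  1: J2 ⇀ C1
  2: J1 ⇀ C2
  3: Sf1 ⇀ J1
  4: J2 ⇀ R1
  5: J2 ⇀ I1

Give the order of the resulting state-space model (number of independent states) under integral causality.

3  (C1, C2, I1 all integral)

bond 3 →Sf1  (Sf1 (Sf) sets flow on bond)
bond 1 →J2  (prefer integral on C1)
bond 2 →J1  (C2 integral (e out))
bond 0 →J2  (J1 effort already set via bond 2)
bond 5 →I1  (I1 integral (f out))
bond 4 →J2  (J2 flow already set via bond 5)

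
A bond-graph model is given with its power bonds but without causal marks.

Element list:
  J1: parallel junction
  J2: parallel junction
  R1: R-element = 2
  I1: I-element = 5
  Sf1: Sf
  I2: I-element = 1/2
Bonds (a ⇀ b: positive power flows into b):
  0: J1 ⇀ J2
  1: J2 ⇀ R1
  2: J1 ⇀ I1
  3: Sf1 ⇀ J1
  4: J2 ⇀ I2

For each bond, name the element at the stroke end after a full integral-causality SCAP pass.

b0 stroke→J1
b1 stroke→J2
b2 stroke→I1
b3 stroke→Sf1
b4 stroke→I2

b3 →Sf1  (Sf1 fixes flow; stroke at Sf1)
b2 →I1  (I1 outputs flow p/I1)
b0 →J1  (J1 needs exactly one e-in)
b4 →I2  (prefer integral on I2)
b1 →J2  (J2: last free bond brings effort in)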